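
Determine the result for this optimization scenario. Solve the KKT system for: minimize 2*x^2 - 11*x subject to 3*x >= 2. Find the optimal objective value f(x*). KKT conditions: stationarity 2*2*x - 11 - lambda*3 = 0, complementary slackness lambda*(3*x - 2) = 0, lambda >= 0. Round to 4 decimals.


Step 1: Try lambda = 0 (constraint inactive).
Stationarity: 2*2*x - 11 = 0
x* = 11/(2*2) = 2.75
Check constraint: 3*2.75 = 8.25 >= 2 -- satisfied.
Step 2: Compute optimal value.
f(x*) = 2*2.75^2 - 11*2.75 = -15.125


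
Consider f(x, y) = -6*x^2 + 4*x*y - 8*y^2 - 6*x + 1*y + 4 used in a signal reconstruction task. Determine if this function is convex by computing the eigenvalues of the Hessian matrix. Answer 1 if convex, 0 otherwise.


The Hessian of f(x,y) = -6*x^2 + 4*x*y - 8*y^2 - 6*x + 1*y + 4 is:
H = [[-12, 4], [4, -16]]
Trace = -12 - 16 = -28
Determinant = -12*-16 - (4)^2 = 176
Discriminant = (-28)^2 - 4*176 = 80.0
Eigenvalues: lambda_1 = -18.4721, lambda_2 = -9.5279
The function is not convex.

0


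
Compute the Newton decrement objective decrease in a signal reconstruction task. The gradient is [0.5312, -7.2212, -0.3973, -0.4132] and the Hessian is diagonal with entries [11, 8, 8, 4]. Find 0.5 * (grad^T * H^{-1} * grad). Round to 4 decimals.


Step 1: H is diagonal, so H^(-1) * g = [0.0483, -0.9027, -0.0497, -0.1033].
Step 2: g^T H^(-1) g = sum_i g_i^2 / H_ii
  = (0.5312)^2/11 + (-7.2212)^2/8 + (-0.3973)^2/8 + (-0.4132)^2/4
  = 0.0257 + 6.5182 + 0.0197 + 0.0427 = 6.6063
Step 3: Objective decrease = 0.5 * g^T H^(-1) g = 3.3031


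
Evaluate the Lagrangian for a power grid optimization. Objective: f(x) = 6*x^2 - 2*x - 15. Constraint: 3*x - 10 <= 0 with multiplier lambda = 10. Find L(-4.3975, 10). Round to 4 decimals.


Step 1: Evaluate f(x).
f(-4.3975) = 6*(-4.3975)^2 - 2*(-4.3975) - 15 = 109.823
Step 2: Evaluate g(x).
g(-4.3975) = 3*-4.3975 - 10 = -23.1925
Step 3: Compute Lagrangian.
L = 109.823 + 10*-23.1925 = -122.102


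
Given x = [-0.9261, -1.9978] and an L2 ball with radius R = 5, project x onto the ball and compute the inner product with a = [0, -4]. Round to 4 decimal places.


Step 1: Compute ||x|| (intermediates to 6 decimals).
||x|| = sqrt((-0.9261)^2 + (-1.9978)^2) = 2.202014
Step 2: Project.
Since ||x|| <= R, proj = x (no scaling needed).
proj(x) = [-0.9261, -1.9978]
Step 3: Dot product.
a^T * proj(x) = 0*(-0.9261) - 4*(-1.9978) = 7.9912


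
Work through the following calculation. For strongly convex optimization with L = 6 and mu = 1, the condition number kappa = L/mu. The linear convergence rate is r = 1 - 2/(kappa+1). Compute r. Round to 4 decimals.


Step 1: Compute the condition number.
kappa = L/mu = 6/1 = 6.0
Step 2: Compute the convergence rate.
r = 1 - 2/(kappa + 1) = 1 - 2*mu/(L + mu) = (L - mu)/(L + mu) = 5/7 = 0.7143


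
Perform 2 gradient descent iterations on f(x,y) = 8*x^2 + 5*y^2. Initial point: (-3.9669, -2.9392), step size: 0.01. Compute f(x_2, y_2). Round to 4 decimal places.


Gradient descent on f(x,y) = 8*x^2 + 5*y^2.
Starting point: (-3.9669, -2.9392), alpha = 0.01
Step 1: grad_x = 2*8*-3.9669 = -63.4704, grad_y = 2*5*-2.9392 = -29.392
  x_1 = -3.9669 - 0.01*-63.4704 = -3.3322
  y_1 = -2.9392 - 0.01*-29.392 = -2.6453
Step 2: grad_x = 2*8*-3.3322 = -53.3151, grad_y = 2*5*-2.6453 = -26.4528
  x_2 = -3.3322 - 0.01*-53.3151 = -2.799
  y_2 = -2.6453 - 0.01*-26.4528 = -2.3808
f(-2.799, -2.3808) = 8*(-2.799)^2 + 5*(-2.3808)^2 = 91.0171


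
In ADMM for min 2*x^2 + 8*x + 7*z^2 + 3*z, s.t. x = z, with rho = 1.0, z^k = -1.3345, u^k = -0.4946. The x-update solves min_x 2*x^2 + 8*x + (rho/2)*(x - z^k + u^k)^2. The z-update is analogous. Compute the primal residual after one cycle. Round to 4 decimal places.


ADMM iteration with rho = 1.0, z^k = -1.3345, u^k = -0.4946
Step 1: x-update.
Minimize 2*x^2 + 8*x + (1.0/2)*(x + 1.3345 - 0.4946)^2
FOC: (2*2 + 1.0)*x = -8 + 1.0*(-1.3345 + 0.4946)
x^{k+1} = -1.768
Step 2: z-update.
Minimize 7*z^2 + 3*z + (1.0/2)*(-1.768 - z - 0.4946)^2
FOC: (2*7 + 1.0)*z = -3 + 1.0*(-1.768 - 0.4946)
z^{k+1} = -0.3508
Step 3: u-update.
u^{k+1} = -0.4946 - 1.768 + 0.3508 = -1.9117
Step 4: Primal residual = |-1.768 + 0.3508| = 1.4171


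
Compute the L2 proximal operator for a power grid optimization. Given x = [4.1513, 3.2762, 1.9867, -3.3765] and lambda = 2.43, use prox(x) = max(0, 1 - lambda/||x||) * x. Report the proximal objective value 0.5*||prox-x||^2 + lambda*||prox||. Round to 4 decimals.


Step 1: Compute ||x||.
||x|| = 6.5814
Step 2: Compute scaling factor.
scale = max(0, 1 - 2.43/6.5814) = 0.6308
Step 3: prox(x) = [2.6185, 2.0665, 1.2532, -2.1298]
||prox(x)|| = 4.1514
Step 4: Proximal objective.
0.5*||prox-x||^2 = 2.9525
lambda*||prox|| = 10.0879
Total = 13.0403


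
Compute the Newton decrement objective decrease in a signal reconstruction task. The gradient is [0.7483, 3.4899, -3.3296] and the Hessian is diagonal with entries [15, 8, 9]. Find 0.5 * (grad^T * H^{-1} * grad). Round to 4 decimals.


Step 1: H is diagonal, so H^(-1) * g = [0.0499, 0.4362, -0.37].
Step 2: g^T H^(-1) g = sum_i g_i^2 / H_ii
  = (0.7483)^2/15 + (3.4899)^2/8 + (-3.3296)^2/9
  = 0.0373 + 1.5224 + 1.2318 = 2.7916
Step 3: Objective decrease = 0.5 * g^T H^(-1) g = 1.3958


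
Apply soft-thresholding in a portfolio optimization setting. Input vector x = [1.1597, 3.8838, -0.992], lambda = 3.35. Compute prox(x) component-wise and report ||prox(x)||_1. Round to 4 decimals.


Soft-thresholding with lambda = 3.35:
prox(1.1597) = sign(1.1597)*max(|1.1597| - 3.35, 0) = 0.0
prox(3.8838) = sign(3.8838)*max(|3.8838| - 3.35, 0) = 0.5338
prox(-0.992) = sign(-0.992)*max(|-0.992| - 3.35, 0) = 0.0
prox(x) = [0.0, 0.5338, 0.0]
||prox(x)||_1 = 0.0 + 0.5338 + 0.0 = 0.5338


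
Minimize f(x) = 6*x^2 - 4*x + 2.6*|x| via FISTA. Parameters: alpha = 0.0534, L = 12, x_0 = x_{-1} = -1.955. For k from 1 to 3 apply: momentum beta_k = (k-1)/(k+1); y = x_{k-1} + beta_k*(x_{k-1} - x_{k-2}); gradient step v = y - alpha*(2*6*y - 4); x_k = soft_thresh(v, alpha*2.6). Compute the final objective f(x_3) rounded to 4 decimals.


FISTA on f(x) = 6*x^2 - 4*x + 2.6*|x|
L = 12, alpha = 0.0534
Iteration 1: beta = 0.0, y = -1.955 + 0.0*(-1.955 + 1.955) = -1.955
  grad(y) = -27.46, v = y - alpha*grad = -0.4886
  prox(v) = soft_thresh(-0.4886, 0.1388) = -0.3498
Iteration 2: beta = 0.3333, y = -0.3498 + 0.3333*(-0.3498 + 1.955) = 0.1853
  grad(y) = -1.7767, v = y - alpha*grad = 0.2801
  prox(v) = soft_thresh(0.2801, 0.1388) = 0.1413
Iteration 3: beta = 0.5, y = 0.1413 + 0.5*(0.1413 + 0.3498) = 0.3869
  grad(y) = 0.6424, v = y - alpha*grad = 0.3526
  prox(v) = soft_thresh(0.3526, 0.1388) = 0.2137
f(x_3) = 6*0.2137^2 - 4*0.2137 + 2.6*|0.2137| = -0.0251


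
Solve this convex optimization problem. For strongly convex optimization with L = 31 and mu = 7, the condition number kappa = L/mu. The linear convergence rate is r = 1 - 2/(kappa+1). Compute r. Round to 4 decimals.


Step 1: Compute the condition number.
kappa = L/mu = 31/7 = 4.4286
Step 2: Compute the convergence rate.
r = 1 - 2/(kappa + 1) = 1 - 2*mu/(L + mu) = (L - mu)/(L + mu) = 24/38 = 0.6316


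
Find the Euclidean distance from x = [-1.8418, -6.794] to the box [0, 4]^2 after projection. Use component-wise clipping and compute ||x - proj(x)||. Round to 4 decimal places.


Project each component onto [0, 4].
clip(-1.8418) = 0.0, clip(-6.794) = 0.0
Projection = [0.0, 0.0]
Squared diffs: [3.3922, 46.1584]
Distance = sqrt(49.5506) = 7.0392


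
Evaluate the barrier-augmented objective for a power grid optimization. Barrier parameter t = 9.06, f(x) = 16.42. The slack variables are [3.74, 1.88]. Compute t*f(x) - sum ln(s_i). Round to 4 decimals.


Step 1: Compute log-barrier.
ln values: [1.3191, 0.6313]
phi = -(1.3191 + 0.6313) = -1.9504
Step 2: Compute augmented objective.
t*f(x) = 9.06*16.42 = 148.7652
Total = 148.7652 - 1.9504 = 146.8148


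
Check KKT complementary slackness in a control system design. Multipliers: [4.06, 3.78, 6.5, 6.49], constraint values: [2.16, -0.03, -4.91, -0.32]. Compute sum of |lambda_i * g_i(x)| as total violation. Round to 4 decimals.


KKT complementary slackness check:
lambda_1 * g_1 = 4.06 * 2.16 = 8.7696
lambda_2 * g_2 = 3.78 * -0.03 = -0.1134
lambda_3 * g_3 = 6.5 * -4.91 = -31.915
lambda_4 * g_4 = 6.49 * -0.32 = -2.0768
Total violation = 8.7696 + 0.1134 + 31.915 + 2.0768 = 42.8748


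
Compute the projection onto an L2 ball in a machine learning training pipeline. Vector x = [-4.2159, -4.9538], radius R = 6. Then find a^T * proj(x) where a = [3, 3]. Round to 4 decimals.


Step 1: Compute ||x|| (intermediates to 6 decimals).
||x|| = sqrt((-4.2159)^2 + (-4.9538)^2) = 6.504917
Step 2: Project.
Since ||x|| > R, scale = R/||x|| = 6/6.504917 = 0.922379, proj(x) = scale * x
proj(x) = [-3.888658, -4.569281]
Step 3: Dot product.
a^T * proj(x) = 3*(-3.888658) + 3*(-4.569281) = -25.3738


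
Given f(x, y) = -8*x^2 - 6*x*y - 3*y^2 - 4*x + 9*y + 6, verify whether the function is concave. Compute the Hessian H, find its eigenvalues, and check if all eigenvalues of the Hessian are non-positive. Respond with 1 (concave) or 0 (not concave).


The Hessian of f(x,y) = -8*x^2 - 6*x*y - 3*y^2 - 4*x + 9*y + 6 is:
H = [[-16, -6], [-6, -6]]
Trace = -16 - 6 = -22
Determinant = -16*-6 - (-6)^2 = 60
Discriminant = (-22)^2 - 4*60 = 244.0
Eigenvalues: lambda_1 = -18.8102, lambda_2 = -3.1898
The function is concave.

1


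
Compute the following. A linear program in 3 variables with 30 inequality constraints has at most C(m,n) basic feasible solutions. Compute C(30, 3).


Each vertex corresponds to some choice of n active constraints out of m, so the number of vertices is at most C(m, n) = m! / (n!(m-n)!).
m = 30, n = 3
Numerator: 30 * 29 * 28
Denominator: 3! = 6
C(30, 3) = 4060


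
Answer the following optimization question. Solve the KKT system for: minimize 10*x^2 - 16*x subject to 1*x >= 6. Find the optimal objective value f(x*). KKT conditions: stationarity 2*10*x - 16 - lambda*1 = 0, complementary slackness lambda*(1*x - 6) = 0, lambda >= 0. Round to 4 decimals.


Step 1: Try lambda = 0 (constraint inactive).
x_unc = 16/(2*10) = 0.8
Check: 1*0.8 = 0.8 < 6 -- violated!
Step 2: Constraint must be active: 1*x = 6
x* = 6/1 = 6.0
lambda = (2*10*6.0 - 16)/1 = 104.0
Step 3: Compute optimal value.
f(x*) = 10*6.0^2 - 16*6.0 = 264.0


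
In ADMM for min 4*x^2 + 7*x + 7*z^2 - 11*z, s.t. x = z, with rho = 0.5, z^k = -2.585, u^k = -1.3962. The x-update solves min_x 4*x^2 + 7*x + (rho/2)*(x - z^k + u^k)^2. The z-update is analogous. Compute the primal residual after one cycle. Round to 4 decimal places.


ADMM iteration with rho = 0.5, z^k = -2.585, u^k = -1.3962
Step 1: x-update.
Minimize 4*x^2 + 7*x + (0.5/2)*(x + 2.585 - 1.3962)^2
FOC: (2*4 + 0.5)*x = -7 + 0.5*(-2.585 + 1.3962)
x^{k+1} = -0.8935
Step 2: z-update.
Minimize 7*z^2 - 11*z + (0.5/2)*(-0.8935 - z - 1.3962)^2
FOC: (2*7 + 0.5)*z = 11 + 0.5*(-0.8935 - 1.3962)
z^{k+1} = 0.6797
Step 3: u-update.
u^{k+1} = -1.3962 - 0.8935 - 0.6797 = -2.9693
Step 4: Primal residual = |-0.8935 - 0.6797| = 1.5731


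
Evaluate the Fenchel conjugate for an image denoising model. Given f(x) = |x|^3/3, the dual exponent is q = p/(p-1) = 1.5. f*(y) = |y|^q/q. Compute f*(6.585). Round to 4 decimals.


The conjugate exponent q satisfies 1/p + 1/q = 1.
p = 3, so q = 3/(3 - 1) = 1.5
|y|^q = 6.585^1.5 = 16.8979
f*(6.585) = 16.8979 / 1.5 = 11.2653


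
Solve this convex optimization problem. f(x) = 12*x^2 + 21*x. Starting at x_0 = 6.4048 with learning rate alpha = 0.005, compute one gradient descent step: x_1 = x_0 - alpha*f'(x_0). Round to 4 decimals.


We compute the gradient at x_0 and apply the update.
f'(x) = 24*x + 21
f'(6.4048) = 24*6.4048 + 21 = 174.7152
x_1 = 6.4048 - 0.005*174.7152 = 5.5312


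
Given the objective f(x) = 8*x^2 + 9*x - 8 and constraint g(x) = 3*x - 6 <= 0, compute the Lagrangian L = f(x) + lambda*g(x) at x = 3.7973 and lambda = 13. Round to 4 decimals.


Step 1: Evaluate f(x).
f(3.7973) = 8*3.7973^2 + 9*3.7973 - 8 = 141.5316
Step 2: Evaluate g(x).
g(3.7973) = 3*3.7973 - 6 = 5.3919
Step 3: Compute Lagrangian.
L = 141.5316 + 13*5.3919 = 211.6263


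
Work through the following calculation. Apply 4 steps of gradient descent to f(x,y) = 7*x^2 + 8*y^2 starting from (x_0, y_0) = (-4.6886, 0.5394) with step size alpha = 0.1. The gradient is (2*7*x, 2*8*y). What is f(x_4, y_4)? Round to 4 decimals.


Gradient descent on f(x,y) = 7*x^2 + 8*y^2.
Starting point: (-4.6886, 0.5394), alpha = 0.1
Step 1: grad_x = 2*7*-4.6886 = -65.6404, grad_y = 2*8*0.5394 = 8.6304
  x_1 = -4.6886 - 0.1*-65.6404 = 1.8754
  y_1 = 0.5394 - 0.1*8.6304 = -0.3236
Step 2: grad_x = 2*7*1.8754 = 26.2562, grad_y = 2*8*-0.3236 = -5.1782
  x_2 = 1.8754 - 0.1*26.2562 = -0.7502
  y_2 = -0.3236 - 0.1*-5.1782 = 0.1942
Step 3: grad_x = 2*7*-0.7502 = -10.5025, grad_y = 2*8*0.1942 = 3.1069
  x_3 = -0.7502 - 0.1*-10.5025 = 0.3001
  y_3 = 0.1942 - 0.1*3.1069 = -0.1165
Step 4: grad_x = 2*7*0.3001 = 4.201, grad_y = 2*8*-0.1165 = -1.8642
  x_4 = 0.3001 - 0.1*4.201 = -0.12
  y_4 = -0.1165 - 0.1*-1.8642 = 0.0699
f(-0.12, 0.0699) = 7*(-0.12)^2 + 8*0.0699^2 = 0.1399


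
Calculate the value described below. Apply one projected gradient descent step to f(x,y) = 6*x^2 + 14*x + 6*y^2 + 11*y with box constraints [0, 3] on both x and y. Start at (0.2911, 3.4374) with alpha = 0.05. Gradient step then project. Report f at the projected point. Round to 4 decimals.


Step 1: Compute gradient at (0.2911, 3.4374).
grad_x = 2*6*0.2911 + 14 = 17.4932
grad_y = 2*6*3.4374 + 11 = 52.2488
Step 2: Gradient step.
x_raw = 0.2911 - 0.05*17.4932 = -0.5836
y_raw = 3.4374 - 0.05*52.2488 = 0.825
Step 3: Project onto [0, 3].
x_proj = clip(-0.5836) = 0.0
y_proj = clip(0.825) = 0.825
Step 4: Evaluate f.
f(0.0, 0.825) = 13.1579


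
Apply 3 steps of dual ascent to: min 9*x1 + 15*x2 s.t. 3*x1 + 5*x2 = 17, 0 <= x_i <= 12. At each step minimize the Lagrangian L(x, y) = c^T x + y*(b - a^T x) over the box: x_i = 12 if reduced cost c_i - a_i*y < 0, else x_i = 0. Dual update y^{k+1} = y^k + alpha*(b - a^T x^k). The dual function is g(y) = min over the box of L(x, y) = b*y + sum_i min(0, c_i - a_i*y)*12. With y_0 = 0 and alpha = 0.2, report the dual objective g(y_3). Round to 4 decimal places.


Dual ascent for LP: min 9*x1 + 15*x2, 3*x1 + 5*x2 = 17, 0 <= x_i <= 12
Step 1: y^k = 0.0, reduced costs: (9.0, 15.0)
  x^k = (0.0, 0.0), subgradient = b - a^T x = 17.0
  y^{k+1} = 0.0 + 0.2*17.0 = 3.4
Step 2: y^k = 3.4, reduced costs: (-1.2, -2.0)
  x^k = (12.0, 12.0), subgradient = b - a^T x = -79.0
  y^{k+1} = 3.4 + 0.2*-79.0 = -12.4
Step 3: y^k = -12.4, reduced costs: (46.2, 77.0)
  x^k = (0.0, 0.0), subgradient = b - a^T x = 17.0
  y^{k+1} = -12.4 + 0.2*17.0 = -9.0
Dual objective at y_3 = -9.0: reduced costs (36.0, 60.0), box minimizer x = (0.0, 0.0)
g(y_3) = b*y + (c1 - a1*y)*x1 + (c2 - a2*y)*x2 = 17*(-9.0) + 36.0*0.0 + 60.0*0.0 = -153.0 + 0.0 + 0.0 = -153.0


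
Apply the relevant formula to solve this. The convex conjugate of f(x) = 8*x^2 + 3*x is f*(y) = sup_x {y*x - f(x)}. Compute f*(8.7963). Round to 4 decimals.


f*(y) = sup_x {y*x - a*x^2 - b*x} = sup_x {(y-b)*x - a*x^2}
FOC: (y - b) - 2a*x = 0 => x* = (y - b)/(2a)
x* = (8.7963 - 3)/(2*8) = 0.3623
f*(8.7963) = (y-b)^2/(4a) = (8.7963 - 3)^2/(4*8)
= 33.5971/32 = 1.0499


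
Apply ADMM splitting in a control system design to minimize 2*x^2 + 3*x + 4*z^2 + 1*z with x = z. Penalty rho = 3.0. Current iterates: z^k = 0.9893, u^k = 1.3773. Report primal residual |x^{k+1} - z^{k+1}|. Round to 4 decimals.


ADMM iteration with rho = 3.0, z^k = 0.9893, u^k = 1.3773
Step 1: x-update.
Minimize 2*x^2 + 3*x + (3.0/2)*(x - 0.9893 + 1.3773)^2
FOC: (2*2 + 3.0)*x = -3 + 3.0*(0.9893 - 1.3773)
x^{k+1} = -0.5949
Step 2: z-update.
Minimize 4*z^2 + 1*z + (3.0/2)*(-0.5949 - z + 1.3773)^2
FOC: (2*4 + 3.0)*z = -1 + 3.0*(-0.5949 + 1.3773)
z^{k+1} = 0.1225
Step 3: u-update.
u^{k+1} = 1.3773 - 0.5949 - 0.1225 = 0.66
Step 4: Primal residual = |-0.5949 - 0.1225| = 0.7173


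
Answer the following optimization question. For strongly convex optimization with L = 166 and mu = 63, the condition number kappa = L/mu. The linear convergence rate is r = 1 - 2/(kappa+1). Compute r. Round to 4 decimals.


Step 1: Compute the condition number.
kappa = L/mu = 166/63 = 2.6349
Step 2: Compute the convergence rate.
r = 1 - 2/(kappa + 1) = 1 - 2*mu/(L + mu) = (L - mu)/(L + mu) = 103/229 = 0.4498


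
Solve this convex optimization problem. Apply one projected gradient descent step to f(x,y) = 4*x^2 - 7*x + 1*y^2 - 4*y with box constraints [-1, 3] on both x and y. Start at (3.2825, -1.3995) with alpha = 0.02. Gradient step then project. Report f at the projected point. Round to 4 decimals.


Step 1: Compute gradient at (3.2825, -1.3995).
grad_x = 2*4*3.2825 - 7 = 19.26
grad_y = 2*1*-1.3995 - 4 = -6.799
Step 2: Gradient step.
x_raw = 3.2825 - 0.02*19.26 = 2.8973
y_raw = -1.3995 - 0.02*-6.799 = -1.2635
Step 3: Project onto [-1, 3].
x_proj = clip(2.8973) = 2.8973
y_proj = clip(-1.2635) = -1.0
Step 4: Evaluate f.
f(2.8973, -1.0) = 18.2963


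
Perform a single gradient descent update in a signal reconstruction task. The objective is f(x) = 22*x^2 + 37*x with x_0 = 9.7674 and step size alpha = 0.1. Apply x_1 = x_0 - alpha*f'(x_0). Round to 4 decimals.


We compute the gradient at x_0 and apply the update.
f'(x) = 44*x + 37
f'(9.7674) = 44*9.7674 + 37 = 466.7656
x_1 = 9.7674 - 0.1*466.7656 = -36.9092


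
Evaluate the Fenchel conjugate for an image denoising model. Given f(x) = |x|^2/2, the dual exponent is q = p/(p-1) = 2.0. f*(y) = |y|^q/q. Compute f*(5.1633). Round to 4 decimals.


The conjugate exponent q satisfies 1/p + 1/q = 1.
p = 2, so q = 2/(2 - 1) = 2.0
|y|^q = 5.1633^2.0 = 26.6597
f*(5.1633) = 26.6597 / 2.0 = 13.3298


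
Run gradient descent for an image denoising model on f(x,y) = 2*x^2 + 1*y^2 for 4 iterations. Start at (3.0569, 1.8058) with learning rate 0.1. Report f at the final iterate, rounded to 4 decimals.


Gradient descent on f(x,y) = 2*x^2 + 1*y^2.
Starting point: (3.0569, 1.8058), alpha = 0.1
Step 1: grad_x = 2*2*3.0569 = 12.2276, grad_y = 2*1*1.8058 = 3.6116
  x_1 = 3.0569 - 0.1*12.2276 = 1.8341
  y_1 = 1.8058 - 0.1*3.6116 = 1.4446
Step 2: grad_x = 2*2*1.8341 = 7.3366, grad_y = 2*1*1.4446 = 2.8893
  x_2 = 1.8341 - 0.1*7.3366 = 1.1005
  y_2 = 1.4446 - 0.1*2.8893 = 1.1557
Step 3: grad_x = 2*2*1.1005 = 4.4019, grad_y = 2*1*1.1557 = 2.3114
  x_3 = 1.1005 - 0.1*4.4019 = 0.6603
  y_3 = 1.1557 - 0.1*2.3114 = 0.9246
Step 4: grad_x = 2*2*0.6603 = 2.6412, grad_y = 2*1*0.9246 = 1.8491
  x_4 = 0.6603 - 0.1*2.6412 = 0.3962
  y_4 = 0.9246 - 0.1*1.8491 = 0.7397
f(0.3962, 0.7397) = 2*0.3962^2 + 1*0.7397^2 = 0.861


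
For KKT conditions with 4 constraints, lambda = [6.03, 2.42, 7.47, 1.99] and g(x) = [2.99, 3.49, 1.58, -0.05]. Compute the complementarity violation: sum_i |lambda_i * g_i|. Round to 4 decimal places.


KKT complementary slackness check:
lambda_1 * g_1 = 6.03 * 2.99 = 18.0297
lambda_2 * g_2 = 2.42 * 3.49 = 8.4458
lambda_3 * g_3 = 7.47 * 1.58 = 11.8026
lambda_4 * g_4 = 1.99 * -0.05 = -0.0995
Total violation = 18.0297 + 8.4458 + 11.8026 + 0.0995 = 38.3776


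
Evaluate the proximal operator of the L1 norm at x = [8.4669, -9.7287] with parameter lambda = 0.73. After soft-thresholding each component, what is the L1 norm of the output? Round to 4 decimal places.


Soft-thresholding with lambda = 0.73:
prox(8.4669) = sign(8.4669)*max(|8.4669| - 0.73, 0) = 7.7369
prox(-9.7287) = sign(-9.7287)*max(|-9.7287| - 0.73, 0) = -8.9987
prox(x) = [7.7369, -8.9987]
||prox(x)||_1 = 7.7369 + 8.9987 = 16.7356


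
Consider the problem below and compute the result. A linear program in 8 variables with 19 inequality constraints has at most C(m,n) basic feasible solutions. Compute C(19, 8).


Each vertex corresponds to some choice of n active constraints out of m, so the number of vertices is at most C(m, n) = m! / (n!(m-n)!).
m = 19, n = 8
Numerator: 19 * 18 * 17 * 16 * 15 * 14 * 13 * 12
Denominator: 8! = 40320
C(19, 8) = 75582


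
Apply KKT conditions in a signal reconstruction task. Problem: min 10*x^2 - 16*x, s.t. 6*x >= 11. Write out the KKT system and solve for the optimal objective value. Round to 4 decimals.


Step 1: Try lambda = 0 (constraint inactive).
x_unc = 16/(2*10) = 0.8
Check: 6*0.8 = 4.8 < 11 -- violated!
Step 2: Constraint must be active: 6*x = 11
x* = 11/6 = 1.8333 (rounded; the exact value 11/6 is used below)
lambda = (2*10*(11/6) - 16)/6 = 3.4444
Step 3: Compute optimal value.
f(x*) = 10*(11/6)^2 - 16*(11/6) = 4.2778


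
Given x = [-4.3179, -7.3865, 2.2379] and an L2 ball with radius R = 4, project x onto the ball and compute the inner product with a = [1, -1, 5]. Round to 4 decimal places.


Step 1: Compute ||x|| (intermediates to 6 decimals).
||x|| = sqrt((-4.3179)^2 + (-7.3865)^2 + 2.2379^2) = 8.843802
Step 2: Project.
Since ||x|| > R, scale = R/||x|| = 4/8.843802 = 0.452294, proj(x) = scale * x
proj(x) = [-1.95296, -3.34087, 1.012189]
Step 3: Dot product.
a^T * proj(x) = 1*(-1.95296) - 1*(-3.34087) + 5*1.012189 = 6.4489


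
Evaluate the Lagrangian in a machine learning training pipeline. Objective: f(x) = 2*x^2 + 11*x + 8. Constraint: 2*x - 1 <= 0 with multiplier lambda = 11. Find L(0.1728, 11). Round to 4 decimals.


Step 1: Evaluate f(x).
f(0.1728) = 2*0.1728^2 + 11*0.1728 + 8 = 9.9605
Step 2: Evaluate g(x).
g(0.1728) = 2*0.1728 - 1 = -0.6544
Step 3: Compute Lagrangian.
L = 9.9605 + 11*-0.6544 = 2.7621


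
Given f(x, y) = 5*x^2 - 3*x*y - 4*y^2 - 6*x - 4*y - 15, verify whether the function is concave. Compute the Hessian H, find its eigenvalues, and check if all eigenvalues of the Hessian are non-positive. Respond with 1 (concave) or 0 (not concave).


The Hessian of f(x,y) = 5*x^2 - 3*x*y - 4*y^2 - 6*x - 4*y - 15 is:
H = [[10, -3], [-3, -8]]
Trace = 10 - 8 = 2
Determinant = 10*-8 - (-3)^2 = -89
Discriminant = (2)^2 - 4*-89 = 360.0
Eigenvalues: lambda_1 = -8.4868, lambda_2 = 10.4868
The function is not concave.

0


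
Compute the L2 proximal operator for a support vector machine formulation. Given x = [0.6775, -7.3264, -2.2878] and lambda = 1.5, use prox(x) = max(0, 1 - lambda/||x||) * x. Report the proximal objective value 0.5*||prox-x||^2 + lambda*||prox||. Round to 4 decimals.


Step 1: Compute ||x||.
||x|| = 7.7051
Step 2: Compute scaling factor.
scale = max(0, 1 - 1.5/7.7051) = 0.8053
Step 3: prox(x) = [0.5456, -5.9001, -1.8424]
||prox(x)|| = 6.2051
Step 4: Proximal objective.
0.5*||prox-x||^2 = 1.125
lambda*||prox|| = 9.3077
Total = 10.4327


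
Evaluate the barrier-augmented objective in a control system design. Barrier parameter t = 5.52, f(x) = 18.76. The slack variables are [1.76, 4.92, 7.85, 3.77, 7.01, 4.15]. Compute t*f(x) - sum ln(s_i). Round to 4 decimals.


Step 1: Compute log-barrier.
ln values: [0.5653, 1.5933, 2.0605, 1.3271, 1.9473, 1.4231]
phi = -(0.5653 + 1.5933 + 2.0605 + 1.3271 + 1.9473 + 1.4231) = -8.9167
Step 2: Compute augmented objective.
t*f(x) = 5.52*18.76 = 103.5552
Total = 103.5552 - 8.9167 = 94.6385


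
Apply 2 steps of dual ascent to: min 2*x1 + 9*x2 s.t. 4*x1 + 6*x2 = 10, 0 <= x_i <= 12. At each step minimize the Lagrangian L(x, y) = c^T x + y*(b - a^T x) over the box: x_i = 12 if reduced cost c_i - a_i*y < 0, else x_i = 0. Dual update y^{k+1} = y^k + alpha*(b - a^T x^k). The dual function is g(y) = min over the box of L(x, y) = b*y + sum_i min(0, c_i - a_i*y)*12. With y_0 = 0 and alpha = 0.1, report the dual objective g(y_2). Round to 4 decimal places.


Dual ascent for LP: min 2*x1 + 9*x2, 4*x1 + 6*x2 = 10, 0 <= x_i <= 12
Step 1: y^k = 0.0, reduced costs: (2.0, 9.0)
  x^k = (0.0, 0.0), subgradient = b - a^T x = 10.0
  y^{k+1} = 0.0 + 0.1*10.0 = 1.0
Step 2: y^k = 1.0, reduced costs: (-2.0, 3.0)
  x^k = (12.0, 0.0), subgradient = b - a^T x = -38.0
  y^{k+1} = 1.0 + 0.1*-38.0 = -2.8
Dual objective at y_2 = -2.8: reduced costs (13.2, 25.8), box minimizer x = (0.0, 0.0)
g(y_2) = b*y + (c1 - a1*y)*x1 + (c2 - a2*y)*x2 = 10*(-2.8) + 13.2*0.0 + 25.8*0.0 = -28.0 + 0.0 + 0.0 = -28.0


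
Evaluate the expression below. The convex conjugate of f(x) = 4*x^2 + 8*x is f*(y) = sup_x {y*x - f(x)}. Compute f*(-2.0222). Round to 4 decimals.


f*(y) = sup_x {y*x - a*x^2 - b*x} = sup_x {(y-b)*x - a*x^2}
FOC: (y - b) - 2a*x = 0 => x* = (y - b)/(2a)
x* = (-2.0222 - 8)/(2*4) = -1.2528
f*(-2.0222) = (y-b)^2/(4a) = (-2.0222 - 8)^2/(4*4)
= 100.4445/16 = 6.2778


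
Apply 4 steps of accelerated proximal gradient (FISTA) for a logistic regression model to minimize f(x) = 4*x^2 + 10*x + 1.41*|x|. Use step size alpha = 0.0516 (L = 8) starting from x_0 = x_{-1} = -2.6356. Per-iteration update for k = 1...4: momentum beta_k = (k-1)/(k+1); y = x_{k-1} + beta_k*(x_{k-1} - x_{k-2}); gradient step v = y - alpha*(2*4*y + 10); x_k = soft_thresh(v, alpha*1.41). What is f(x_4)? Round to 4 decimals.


FISTA on f(x) = 4*x^2 + 10*x + 1.41*|x|
L = 8, alpha = 0.0516
Iteration 1: beta = 0.0, y = -2.6356 + 0.0*(-2.6356 + 2.6356) = -2.6356
  grad(y) = -11.0848, v = y - alpha*grad = -2.0636
  prox(v) = soft_thresh(-2.0636, 0.0728) = -1.9909
Iteration 2: beta = 0.3333, y = -1.9909 + 0.3333*(-1.9909 + 2.6356) = -1.776
  grad(y) = -4.2077, v = y - alpha*grad = -1.5588
  prox(v) = soft_thresh(-1.5588, 0.0728) = -1.4861
Iteration 3: beta = 0.5, y = -1.4861 + 0.5*(-1.4861 + 1.9909) = -1.2337
  grad(y) = 0.1304, v = y - alpha*grad = -1.2404
  prox(v) = soft_thresh(-1.2404, 0.0728) = -1.1677
Iteration 4: beta = 0.6, y = -1.1677 + 0.6*(-1.1677 + 1.4861) = -0.9766
  grad(y) = 2.187, v = y - alpha*grad = -1.0895
  prox(v) = soft_thresh(-1.0895, 0.0728) = -1.0167
f(x_4) = 4*(-1.0167)^2 + 10*(-1.0167) + 1.41*|-1.0167| = -4.5987


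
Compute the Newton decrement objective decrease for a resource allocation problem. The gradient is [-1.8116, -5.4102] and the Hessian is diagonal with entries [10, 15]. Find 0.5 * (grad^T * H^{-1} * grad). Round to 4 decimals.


Step 1: H is diagonal, so H^(-1) * g = [-0.1812, -0.3607].
Step 2: g^T H^(-1) g = sum_i g_i^2 / H_ii
  = (-1.8116)^2/10 + (-5.4102)^2/15
  = 0.3282 + 1.9514 = 2.2795
Step 3: Objective decrease = 0.5 * g^T H^(-1) g = 1.1398


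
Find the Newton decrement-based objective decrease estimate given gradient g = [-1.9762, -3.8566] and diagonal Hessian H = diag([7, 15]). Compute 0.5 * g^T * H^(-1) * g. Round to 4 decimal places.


Step 1: H is diagonal, so H^(-1) * g = [-0.2823, -0.2571].
Step 2: g^T H^(-1) g = sum_i g_i^2 / H_ii
  = (-1.9762)^2/7 + (-3.8566)^2/15
  = 0.5579 + 0.9916 = 1.5495
Step 3: Objective decrease = 0.5 * g^T H^(-1) g = 0.7747


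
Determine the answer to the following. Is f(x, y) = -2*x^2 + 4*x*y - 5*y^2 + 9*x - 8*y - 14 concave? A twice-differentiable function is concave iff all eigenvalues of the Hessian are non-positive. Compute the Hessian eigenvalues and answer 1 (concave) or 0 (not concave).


The Hessian of f(x,y) = -2*x^2 + 4*x*y - 5*y^2 + 9*x - 8*y - 14 is:
H = [[-4, 4], [4, -10]]
Trace = -4 - 10 = -14
Determinant = -4*-10 - (4)^2 = 24
Discriminant = (-14)^2 - 4*24 = 100.0
Eigenvalues: lambda_1 = -12.0, lambda_2 = -2.0
The function is concave.

1


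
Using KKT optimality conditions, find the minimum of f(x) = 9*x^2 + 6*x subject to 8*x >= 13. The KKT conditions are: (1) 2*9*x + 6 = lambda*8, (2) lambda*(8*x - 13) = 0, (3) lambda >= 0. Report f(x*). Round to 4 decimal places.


Step 1: Try lambda = 0 (constraint inactive).
x_unc = -6/(2*9) = -0.3333
Check: 8*-0.3333 = -2.6664 < 13 -- violated!
Step 2: Constraint must be active: 8*x = 13
x* = 13/8 = 1.625
lambda = (2*9*1.625 + 6)/8 = 4.4063
Step 3: Compute optimal value.
f(x*) = 9*1.625^2 + 6*1.625 = 33.5156


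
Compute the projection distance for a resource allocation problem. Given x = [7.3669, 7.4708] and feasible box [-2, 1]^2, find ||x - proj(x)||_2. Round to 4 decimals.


Project each component onto [-2, 1].
clip(7.3669) = 1.0, clip(7.4708) = 1.0
Projection = [1.0, 1.0]
Squared diffs: [40.5374, 41.8713]
Distance = sqrt(82.4087) = 9.0779


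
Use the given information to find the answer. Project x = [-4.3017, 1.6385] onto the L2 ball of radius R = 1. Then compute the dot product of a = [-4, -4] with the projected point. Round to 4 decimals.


Step 1: Compute ||x|| (intermediates to 6 decimals).
||x|| = sqrt((-4.3017)^2 + 1.6385^2) = 4.603184
Step 2: Project.
Since ||x|| > R, scale = R/||x|| = 1/4.603184 = 0.217241, proj(x) = scale * x
proj(x) = [-0.934506, 0.355949]
Step 3: Dot product.
a^T * proj(x) = -4*(-0.934506) - 4*0.355949 = 2.3142


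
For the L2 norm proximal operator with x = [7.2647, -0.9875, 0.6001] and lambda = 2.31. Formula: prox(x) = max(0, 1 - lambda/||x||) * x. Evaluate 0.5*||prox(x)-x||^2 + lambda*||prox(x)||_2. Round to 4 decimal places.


Step 1: Compute ||x||.
||x|| = 7.356
Step 2: Compute scaling factor.
scale = max(0, 1 - 2.31/7.356) = 0.686
Step 3: prox(x) = [4.9834, -0.6774, 0.4117]
||prox(x)|| = 5.046
Step 4: Proximal objective.
0.5*||prox-x||^2 = 2.6681
lambda*||prox|| = 11.6563
Total = 14.3244


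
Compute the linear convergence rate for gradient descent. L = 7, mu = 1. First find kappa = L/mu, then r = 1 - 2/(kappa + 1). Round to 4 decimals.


Step 1: Compute the condition number.
kappa = L/mu = 7/1 = 7.0
Step 2: Compute the convergence rate.
r = 1 - 2/(kappa + 1) = 1 - 2*mu/(L + mu) = (L - mu)/(L + mu) = 6/8 = 0.75


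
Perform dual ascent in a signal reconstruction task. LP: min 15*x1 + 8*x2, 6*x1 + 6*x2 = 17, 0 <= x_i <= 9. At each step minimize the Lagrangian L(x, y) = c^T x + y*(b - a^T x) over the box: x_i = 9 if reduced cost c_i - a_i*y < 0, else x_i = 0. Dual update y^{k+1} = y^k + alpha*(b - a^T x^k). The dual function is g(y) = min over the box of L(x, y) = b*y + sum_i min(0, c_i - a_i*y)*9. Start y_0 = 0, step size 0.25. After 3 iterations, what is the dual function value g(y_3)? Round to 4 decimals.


Dual ascent for LP: min 15*x1 + 8*x2, 6*x1 + 6*x2 = 17, 0 <= x_i <= 9
Step 1: y^k = 0.0, reduced costs: (15.0, 8.0)
  x^k = (0.0, 0.0), subgradient = b - a^T x = 17.0
  y^{k+1} = 0.0 + 0.25*17.0 = 4.25
Step 2: y^k = 4.25, reduced costs: (-10.5, -17.5)
  x^k = (9.0, 9.0), subgradient = b - a^T x = -91.0
  y^{k+1} = 4.25 + 0.25*-91.0 = -18.5
Step 3: y^k = -18.5, reduced costs: (126.0, 119.0)
  x^k = (0.0, 0.0), subgradient = b - a^T x = 17.0
  y^{k+1} = -18.5 + 0.25*17.0 = -14.25
Dual objective at y_3 = -14.25: reduced costs (100.5, 93.5), box minimizer x = (0.0, 0.0)
g(y_3) = b*y + (c1 - a1*y)*x1 + (c2 - a2*y)*x2 = 17*(-14.25) + 100.5*0.0 + 93.5*0.0 = -242.25 + 0.0 + 0.0 = -242.25


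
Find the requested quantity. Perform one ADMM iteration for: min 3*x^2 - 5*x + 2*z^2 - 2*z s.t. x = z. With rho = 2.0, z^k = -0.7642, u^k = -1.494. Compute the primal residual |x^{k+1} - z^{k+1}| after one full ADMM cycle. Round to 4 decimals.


ADMM iteration with rho = 2.0, z^k = -0.7642, u^k = -1.494
Step 1: x-update.
Minimize 3*x^2 - 5*x + (2.0/2)*(x + 0.7642 - 1.494)^2
FOC: (2*3 + 2.0)*x = 5 + 2.0*(-0.7642 + 1.494)
x^{k+1} = 0.8075
Step 2: z-update.
Minimize 2*z^2 - 2*z + (2.0/2)*(0.8075 - z - 1.494)^2
FOC: (2*2 + 2.0)*z = 2 + 2.0*(0.8075 - 1.494)
z^{k+1} = 0.1045
Step 3: u-update.
u^{k+1} = -1.494 + 0.8075 - 0.1045 = -0.791
Step 4: Primal residual = |0.8075 - 0.1045| = 0.703


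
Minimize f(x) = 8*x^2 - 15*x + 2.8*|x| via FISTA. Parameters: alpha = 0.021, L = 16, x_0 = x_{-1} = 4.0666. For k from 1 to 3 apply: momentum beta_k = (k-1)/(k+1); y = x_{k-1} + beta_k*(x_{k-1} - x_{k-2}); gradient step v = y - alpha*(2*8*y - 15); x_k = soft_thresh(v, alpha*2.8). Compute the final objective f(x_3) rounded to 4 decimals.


FISTA on f(x) = 8*x^2 - 15*x + 2.8*|x|
L = 16, alpha = 0.021
Iteration 1: beta = 0.0, y = 4.0666 + 0.0*(4.0666 - 4.0666) = 4.0666
  grad(y) = 50.0656, v = y - alpha*grad = 3.0152
  prox(v) = soft_thresh(3.0152, 0.0588) = 2.9564
Iteration 2: beta = 0.3333, y = 2.9564 + 0.3333*(2.9564 - 4.0666) = 2.5864
  grad(y) = 26.3818, v = y - alpha*grad = 2.0323
  prox(v) = soft_thresh(2.0323, 0.0588) = 1.9735
Iteration 3: beta = 0.5, y = 1.9735 + 0.5*(1.9735 - 2.9564) = 1.4821
  grad(y) = 8.7137, v = y - alpha*grad = 1.2991
  prox(v) = soft_thresh(1.2991, 0.0588) = 1.2403
f(x_3) = 8*1.2403^2 - 15*1.2403 + 2.8*|1.2403| = -2.8248


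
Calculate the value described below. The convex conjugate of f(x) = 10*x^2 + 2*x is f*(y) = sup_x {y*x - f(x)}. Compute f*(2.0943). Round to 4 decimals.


f*(y) = sup_x {y*x - a*x^2 - b*x} = sup_x {(y-b)*x - a*x^2}
FOC: (y - b) - 2a*x = 0 => x* = (y - b)/(2a)
x* = (2.0943 - 2)/(2*10) = 0.0047
f*(2.0943) = (y-b)^2/(4a) = (2.0943 - 2)^2/(4*10)
= 0.0089/40 = 0.0002


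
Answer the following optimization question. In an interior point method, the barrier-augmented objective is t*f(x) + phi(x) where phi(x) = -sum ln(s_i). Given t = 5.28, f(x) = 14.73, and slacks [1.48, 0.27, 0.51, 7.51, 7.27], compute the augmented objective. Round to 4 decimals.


Step 1: Compute log-barrier.
ln values: [0.392, -1.3093, -0.6733, 2.0162, 1.9838]
phi = -(0.392 - 1.3093 - 0.6733 + 2.0162 + 1.9838) = -2.4094
Step 2: Compute augmented objective.
t*f(x) = 5.28*14.73 = 77.7744
Total = 77.7744 - 2.4094 = 75.365


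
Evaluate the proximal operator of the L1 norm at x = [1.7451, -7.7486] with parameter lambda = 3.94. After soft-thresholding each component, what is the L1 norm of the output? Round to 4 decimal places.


Soft-thresholding with lambda = 3.94:
prox(1.7451) = sign(1.7451)*max(|1.7451| - 3.94, 0) = 0.0
prox(-7.7486) = sign(-7.7486)*max(|-7.7486| - 3.94, 0) = -3.8086
prox(x) = [0.0, -3.8086]
||prox(x)||_1 = 0.0 + 3.8086 = 3.8086


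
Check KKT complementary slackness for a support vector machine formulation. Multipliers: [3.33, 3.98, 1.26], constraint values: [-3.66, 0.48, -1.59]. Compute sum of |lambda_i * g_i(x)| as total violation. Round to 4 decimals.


KKT complementary slackness check:
lambda_1 * g_1 = 3.33 * -3.66 = -12.1878
lambda_2 * g_2 = 3.98 * 0.48 = 1.9104
lambda_3 * g_3 = 1.26 * -1.59 = -2.0034
Total violation = 12.1878 + 1.9104 + 2.0034 = 16.1016


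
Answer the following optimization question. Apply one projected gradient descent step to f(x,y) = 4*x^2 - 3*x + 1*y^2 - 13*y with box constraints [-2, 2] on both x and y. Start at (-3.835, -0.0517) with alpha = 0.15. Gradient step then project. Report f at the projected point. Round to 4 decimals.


Step 1: Compute gradient at (-3.835, -0.0517).
grad_x = 2*4*-3.835 - 3 = -33.68
grad_y = 2*1*-0.0517 - 13 = -13.1034
Step 2: Gradient step.
x_raw = -3.835 - 0.15*-33.68 = 1.217
y_raw = -0.0517 - 0.15*-13.1034 = 1.9138
Step 3: Project onto [-2, 2].
x_proj = clip(1.217) = 1.217
y_proj = clip(1.9138) = 1.9138
Step 4: Evaluate f.
f(1.217, 1.9138) = -18.9435


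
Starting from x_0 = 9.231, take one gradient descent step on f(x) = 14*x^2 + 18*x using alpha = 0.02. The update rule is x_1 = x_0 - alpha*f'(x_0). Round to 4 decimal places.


We compute the gradient at x_0 and apply the update.
f'(x) = 28*x + 18
f'(9.231) = 28*9.231 + 18 = 276.468
x_1 = 9.231 - 0.02*276.468 = 3.7016


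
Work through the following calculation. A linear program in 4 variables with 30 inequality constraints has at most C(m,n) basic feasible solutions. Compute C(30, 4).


Each vertex corresponds to some choice of n active constraints out of m, so the number of vertices is at most C(m, n) = m! / (n!(m-n)!).
m = 30, n = 4
Numerator: 30 * 29 * 28 * 27
Denominator: 4! = 24
C(30, 4) = 27405


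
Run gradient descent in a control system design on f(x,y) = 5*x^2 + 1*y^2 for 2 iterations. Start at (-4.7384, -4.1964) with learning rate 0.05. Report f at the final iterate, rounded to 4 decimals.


Gradient descent on f(x,y) = 5*x^2 + 1*y^2.
Starting point: (-4.7384, -4.1964), alpha = 0.05
Step 1: grad_x = 2*5*-4.7384 = -47.384, grad_y = 2*1*-4.1964 = -8.3928
  x_1 = -4.7384 - 0.05*-47.384 = -2.3692
  y_1 = -4.1964 - 0.05*-8.3928 = -3.7768
Step 2: grad_x = 2*5*-2.3692 = -23.692, grad_y = 2*1*-3.7768 = -7.5535
  x_2 = -2.3692 - 0.05*-23.692 = -1.1846
  y_2 = -3.7768 - 0.05*-7.5535 = -3.3991
f(-1.1846, -3.3991) = 5*(-1.1846)^2 + 1*(-3.3991)^2 = 18.5702


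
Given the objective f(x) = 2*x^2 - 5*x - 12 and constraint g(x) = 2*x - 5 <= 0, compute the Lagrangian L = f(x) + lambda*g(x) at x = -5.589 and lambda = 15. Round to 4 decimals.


Step 1: Evaluate f(x).
f(-5.589) = 2*(-5.589)^2 - 5*(-5.589) - 12 = 78.4188
Step 2: Evaluate g(x).
g(-5.589) = 2*-5.589 - 5 = -16.178
Step 3: Compute Lagrangian.
L = 78.4188 + 15*-16.178 = -164.2512


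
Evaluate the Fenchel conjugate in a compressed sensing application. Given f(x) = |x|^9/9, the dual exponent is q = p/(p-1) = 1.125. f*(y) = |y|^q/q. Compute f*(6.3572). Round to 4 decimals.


The conjugate exponent q satisfies 1/p + 1/q = 1.
p = 9, so q = 9/(9 - 1) = 1.125
|y|^q = 6.3572^1.125 = 8.0108
f*(6.3572) = 8.0108 / 1.125 = 7.1207


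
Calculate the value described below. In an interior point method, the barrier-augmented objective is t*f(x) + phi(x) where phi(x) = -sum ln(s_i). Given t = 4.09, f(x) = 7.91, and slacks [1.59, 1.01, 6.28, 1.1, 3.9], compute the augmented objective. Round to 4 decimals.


Step 1: Compute log-barrier.
ln values: [0.4637, 0.01, 1.8374, 0.0953, 1.361]
phi = -(0.4637 + 0.01 + 1.8374 + 0.0953 + 1.361) = -3.7673
Step 2: Compute augmented objective.
t*f(x) = 4.09*7.91 = 32.3519
Total = 32.3519 - 3.7673 = 28.5846


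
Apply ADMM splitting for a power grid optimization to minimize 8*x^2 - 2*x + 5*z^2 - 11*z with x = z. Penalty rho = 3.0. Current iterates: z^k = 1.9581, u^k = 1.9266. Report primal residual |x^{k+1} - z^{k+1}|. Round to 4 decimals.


ADMM iteration with rho = 3.0, z^k = 1.9581, u^k = 1.9266
Step 1: x-update.
Minimize 8*x^2 - 2*x + (3.0/2)*(x - 1.9581 + 1.9266)^2
FOC: (2*8 + 3.0)*x = 2 + 3.0*(1.9581 - 1.9266)
x^{k+1} = 0.1102
Step 2: z-update.
Minimize 5*z^2 - 11*z + (3.0/2)*(0.1102 - z + 1.9266)^2
FOC: (2*5 + 3.0)*z = 11 + 3.0*(0.1102 + 1.9266)
z^{k+1} = 1.3162
Step 3: u-update.
u^{k+1} = 1.9266 + 0.1102 - 1.3162 = 0.7206
Step 4: Primal residual = |0.1102 - 1.3162| = 1.206


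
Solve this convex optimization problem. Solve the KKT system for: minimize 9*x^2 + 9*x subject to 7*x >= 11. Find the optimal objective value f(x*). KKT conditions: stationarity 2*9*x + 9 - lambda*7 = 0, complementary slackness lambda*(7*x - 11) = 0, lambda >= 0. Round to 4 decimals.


Step 1: Try lambda = 0 (constraint inactive).
x_unc = -9/(2*9) = -0.5
Check: 7*-0.5 = -3.5 < 11 -- violated!
Step 2: Constraint must be active: 7*x = 11
x* = 11/7 = 1.5714 (rounded; the exact value 11/7 is used below)
lambda = (2*9*(11/7) + 9)/7 = 5.3265
Step 3: Compute optimal value.
f(x*) = 9*(11/7)^2 + 9*(11/7) = 36.3673


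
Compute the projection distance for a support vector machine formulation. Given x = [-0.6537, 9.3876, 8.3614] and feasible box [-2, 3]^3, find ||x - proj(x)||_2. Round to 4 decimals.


Project each component onto [-2, 3].
clip(-0.6537) = -0.6537, clip(9.3876) = 3.0, clip(8.3614) = 3.0
Projection = [-0.6537, 3.0, 3.0]
Squared diffs: [0.0, 40.8014, 28.7446]
Distance = sqrt(69.546) = 8.3394


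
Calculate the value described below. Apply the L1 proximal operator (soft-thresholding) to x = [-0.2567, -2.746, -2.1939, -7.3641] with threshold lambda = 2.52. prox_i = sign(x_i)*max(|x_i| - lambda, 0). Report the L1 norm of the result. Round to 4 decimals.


Soft-thresholding with lambda = 2.52:
prox(-0.2567) = sign(-0.2567)*max(|-0.2567| - 2.52, 0) = 0.0
prox(-2.746) = sign(-2.746)*max(|-2.746| - 2.52, 0) = -0.226
prox(-2.1939) = sign(-2.1939)*max(|-2.1939| - 2.52, 0) = 0.0
prox(-7.3641) = sign(-7.3641)*max(|-7.3641| - 2.52, 0) = -4.8441
prox(x) = [0.0, -0.226, 0.0, -4.8441]
||prox(x)||_1 = 0.0 + 0.226 + 0.0 + 4.8441 = 5.0701


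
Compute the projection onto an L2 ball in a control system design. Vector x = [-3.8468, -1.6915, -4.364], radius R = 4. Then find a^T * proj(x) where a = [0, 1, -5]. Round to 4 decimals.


Step 1: Compute ||x|| (intermediates to 6 decimals).
||x|| = sqrt((-3.8468)^2 + (-1.6915)^2 + (-4.364)^2) = 6.058345
Step 2: Project.
Since ||x|| > R, scale = R/||x|| = 4/6.058345 = 0.660246, proj(x) = scale * x
proj(x) = [-2.539834, -1.116806, -2.881314]
Step 3: Dot product.
a^T * proj(x) = 0*(-2.539834) + 1*(-1.116806) - 5*(-2.881314) = 13.2898


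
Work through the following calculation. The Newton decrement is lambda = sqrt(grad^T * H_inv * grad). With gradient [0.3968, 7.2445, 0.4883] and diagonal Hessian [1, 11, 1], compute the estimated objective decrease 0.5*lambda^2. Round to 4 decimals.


Step 1: H is diagonal, so H^(-1) * g = [0.3968, 0.6586, 0.4883].
Step 2: g^T H^(-1) g = sum_i g_i^2 / H_ii
  = (0.3968)^2/1 + (7.2445)^2/11 + (0.4883)^2/1
  = 0.1575 + 4.7712 + 0.2384 = 5.167
Step 3: Objective decrease = 0.5 * g^T H^(-1) g = 2.5835
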